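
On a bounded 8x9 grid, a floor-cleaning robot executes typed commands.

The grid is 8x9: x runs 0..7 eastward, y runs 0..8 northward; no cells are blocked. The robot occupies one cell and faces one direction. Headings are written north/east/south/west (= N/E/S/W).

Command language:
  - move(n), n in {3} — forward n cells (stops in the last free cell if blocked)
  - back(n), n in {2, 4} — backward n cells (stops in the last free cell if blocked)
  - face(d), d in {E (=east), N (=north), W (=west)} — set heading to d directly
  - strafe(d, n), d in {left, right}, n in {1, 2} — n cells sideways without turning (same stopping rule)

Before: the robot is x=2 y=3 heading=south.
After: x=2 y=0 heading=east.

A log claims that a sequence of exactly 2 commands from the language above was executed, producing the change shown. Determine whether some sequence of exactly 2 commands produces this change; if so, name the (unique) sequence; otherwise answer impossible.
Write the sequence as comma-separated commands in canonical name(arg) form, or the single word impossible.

key: order matters: swapping move(3) and face(E) lands elsewhere
initial: x=2 y=3 heading=south
t=1 move(3) ⇒ x=2 y=0 heading=south
t=2 face(E) ⇒ x=2 y=0 heading=east
no rival 2-sequence matches.

move(3), face(E)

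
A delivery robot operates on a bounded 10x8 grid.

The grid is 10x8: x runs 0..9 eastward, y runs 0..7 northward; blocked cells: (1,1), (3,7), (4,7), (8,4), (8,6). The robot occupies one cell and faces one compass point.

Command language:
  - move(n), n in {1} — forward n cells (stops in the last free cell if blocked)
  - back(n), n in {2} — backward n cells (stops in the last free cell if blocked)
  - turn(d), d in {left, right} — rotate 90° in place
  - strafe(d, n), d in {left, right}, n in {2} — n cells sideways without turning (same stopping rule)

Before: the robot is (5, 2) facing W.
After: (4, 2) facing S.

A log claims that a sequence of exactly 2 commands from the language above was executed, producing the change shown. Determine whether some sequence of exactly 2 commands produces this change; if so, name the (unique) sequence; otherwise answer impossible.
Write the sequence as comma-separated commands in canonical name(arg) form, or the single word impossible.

move(1), turn(left)

key: cell and facing (now S) both changed — the 2 commands mix motion and turning
initial: (5, 2) facing W
step 1 (move(1)): (4, 2) facing W
step 2 (turn(left)): (4, 2) facing S
uniquely the one of 36 2-step routes that fits.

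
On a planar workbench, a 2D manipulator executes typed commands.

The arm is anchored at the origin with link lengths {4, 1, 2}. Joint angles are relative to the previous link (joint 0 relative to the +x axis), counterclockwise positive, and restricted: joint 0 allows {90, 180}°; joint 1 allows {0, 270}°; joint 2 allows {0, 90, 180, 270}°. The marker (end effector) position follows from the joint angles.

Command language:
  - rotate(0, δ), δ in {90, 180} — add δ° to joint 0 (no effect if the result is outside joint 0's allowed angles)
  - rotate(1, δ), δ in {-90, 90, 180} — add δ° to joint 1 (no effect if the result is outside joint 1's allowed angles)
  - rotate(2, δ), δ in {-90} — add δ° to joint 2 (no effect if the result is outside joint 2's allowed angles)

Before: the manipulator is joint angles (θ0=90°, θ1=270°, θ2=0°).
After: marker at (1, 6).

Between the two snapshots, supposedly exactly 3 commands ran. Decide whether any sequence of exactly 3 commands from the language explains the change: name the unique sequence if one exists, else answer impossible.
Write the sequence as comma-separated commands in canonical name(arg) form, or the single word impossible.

rotate(2, -90), rotate(2, -90), rotate(2, -90)

initial: joint angles (θ0=90°, θ1=270°, θ2=0°)
1. rotate(2, -90) → joint angles (θ0=90°, θ1=270°, θ2=270°)
2. rotate(2, -90) → joint angles (θ0=90°, θ1=270°, θ2=180°)
3. rotate(2, -90) → joint angles (θ0=90°, θ1=270°, θ2=90°)
uniquely the one of 216 3-step routes that fits.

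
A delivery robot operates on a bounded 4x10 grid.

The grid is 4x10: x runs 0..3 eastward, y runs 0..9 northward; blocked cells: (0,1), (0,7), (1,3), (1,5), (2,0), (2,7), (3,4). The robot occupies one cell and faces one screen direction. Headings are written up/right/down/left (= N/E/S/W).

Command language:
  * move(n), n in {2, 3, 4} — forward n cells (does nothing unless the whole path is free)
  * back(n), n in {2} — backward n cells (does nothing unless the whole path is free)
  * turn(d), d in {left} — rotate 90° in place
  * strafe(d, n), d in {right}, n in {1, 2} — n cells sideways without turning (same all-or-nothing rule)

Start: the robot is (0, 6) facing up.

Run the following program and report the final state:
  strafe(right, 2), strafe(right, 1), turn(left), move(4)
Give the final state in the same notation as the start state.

from: (0, 6) facing up
t=1 strafe(right, 2) ⇒ (2, 6) facing up
t=2 strafe(right, 1) ⇒ (3, 6) facing up
t=3 turn(left) ⇒ (3, 6) facing left
t=4 move(4) ⇒ (3, 6) facing left

(3, 6) facing left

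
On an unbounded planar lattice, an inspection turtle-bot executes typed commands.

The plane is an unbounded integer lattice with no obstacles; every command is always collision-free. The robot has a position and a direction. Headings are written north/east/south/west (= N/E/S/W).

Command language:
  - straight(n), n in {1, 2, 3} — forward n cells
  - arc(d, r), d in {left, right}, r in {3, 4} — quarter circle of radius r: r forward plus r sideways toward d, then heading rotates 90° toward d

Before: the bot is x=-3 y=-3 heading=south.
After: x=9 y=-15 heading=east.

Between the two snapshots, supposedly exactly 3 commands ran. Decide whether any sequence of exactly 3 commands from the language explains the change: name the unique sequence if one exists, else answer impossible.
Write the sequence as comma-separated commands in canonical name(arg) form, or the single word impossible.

arc(left, 4), arc(right, 4), arc(left, 4)

key: position moved to (9,-15) AND the heading swung to E — translation plus rotation needed
t0: x=-3 y=-3 heading=south
[1] after arc(left, 4): x=1 y=-7 heading=east
[2] after arc(right, 4): x=5 y=-11 heading=south
[3] after arc(left, 4): x=9 y=-15 heading=east
uniquely the one of 343 3-step routes that fits.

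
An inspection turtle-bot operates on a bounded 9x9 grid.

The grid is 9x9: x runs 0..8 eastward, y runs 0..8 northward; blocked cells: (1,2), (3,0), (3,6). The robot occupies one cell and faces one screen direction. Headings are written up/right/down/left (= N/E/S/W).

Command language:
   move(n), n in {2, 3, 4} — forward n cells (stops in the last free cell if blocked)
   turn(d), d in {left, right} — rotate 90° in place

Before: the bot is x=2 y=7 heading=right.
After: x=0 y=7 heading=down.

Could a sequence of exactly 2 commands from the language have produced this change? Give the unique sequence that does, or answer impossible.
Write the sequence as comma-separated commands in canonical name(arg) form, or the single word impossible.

no 2-step route produces this change.

impossible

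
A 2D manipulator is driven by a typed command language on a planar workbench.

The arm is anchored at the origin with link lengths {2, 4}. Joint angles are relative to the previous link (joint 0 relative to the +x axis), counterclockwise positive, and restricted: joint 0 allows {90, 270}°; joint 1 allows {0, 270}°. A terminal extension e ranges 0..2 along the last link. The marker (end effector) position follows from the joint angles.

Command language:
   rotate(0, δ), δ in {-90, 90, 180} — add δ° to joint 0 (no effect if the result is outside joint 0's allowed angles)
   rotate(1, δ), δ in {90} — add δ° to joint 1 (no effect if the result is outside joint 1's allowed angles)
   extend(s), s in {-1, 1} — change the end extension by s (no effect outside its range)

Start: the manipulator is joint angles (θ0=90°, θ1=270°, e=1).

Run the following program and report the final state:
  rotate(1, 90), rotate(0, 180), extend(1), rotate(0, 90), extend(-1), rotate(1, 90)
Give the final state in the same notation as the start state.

start: joint angles (θ0=90°, θ1=270°, e=1)
[1] after rotate(1, 90): joint angles (θ0=90°, θ1=0°, e=1)
[2] after rotate(0, 180): joint angles (θ0=270°, θ1=0°, e=1)
[3] after extend(1): joint angles (θ0=270°, θ1=0°, e=2)
[4] after rotate(0, 90): joint angles (θ0=270°, θ1=0°, e=2)
[5] after extend(-1): joint angles (θ0=270°, θ1=0°, e=1)
[6] after rotate(1, 90): joint angles (θ0=270°, θ1=0°, e=1)

joint angles (θ0=270°, θ1=0°, e=1)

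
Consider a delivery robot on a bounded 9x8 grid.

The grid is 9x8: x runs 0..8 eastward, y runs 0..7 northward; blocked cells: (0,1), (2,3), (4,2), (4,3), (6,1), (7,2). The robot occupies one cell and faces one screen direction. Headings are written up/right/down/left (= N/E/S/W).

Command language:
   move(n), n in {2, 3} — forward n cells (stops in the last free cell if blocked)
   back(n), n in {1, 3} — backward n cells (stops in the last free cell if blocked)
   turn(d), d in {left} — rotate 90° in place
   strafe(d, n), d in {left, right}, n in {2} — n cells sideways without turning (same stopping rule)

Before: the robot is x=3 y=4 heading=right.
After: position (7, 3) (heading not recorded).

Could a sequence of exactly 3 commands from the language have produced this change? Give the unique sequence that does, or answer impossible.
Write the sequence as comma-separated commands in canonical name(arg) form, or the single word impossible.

move(2), move(2), strafe(right, 2)

key: strafe(right, 2) is stopped early by the blocked cell at (7,2)
initial: x=3 y=4 heading=right
[1] after move(2): x=5 y=4 heading=right
[2] after move(2): x=7 y=4 heading=right
[3] after strafe(right, 2): x=7 y=3 heading=right
all 343 alternatives checked — unique.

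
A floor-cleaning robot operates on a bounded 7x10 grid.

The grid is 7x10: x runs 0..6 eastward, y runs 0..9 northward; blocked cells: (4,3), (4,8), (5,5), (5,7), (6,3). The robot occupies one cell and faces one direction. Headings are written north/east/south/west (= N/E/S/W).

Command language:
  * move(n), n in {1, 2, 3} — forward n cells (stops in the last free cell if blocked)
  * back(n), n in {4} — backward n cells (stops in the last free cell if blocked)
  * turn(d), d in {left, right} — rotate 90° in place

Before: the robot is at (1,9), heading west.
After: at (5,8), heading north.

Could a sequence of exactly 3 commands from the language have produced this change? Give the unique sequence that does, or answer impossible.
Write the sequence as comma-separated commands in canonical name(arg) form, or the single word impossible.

back(4), turn(right), back(4)

key: cell and facing (now N) both changed — the 3 commands mix motion and turning
start: at (1,9), heading west
1. back(4) → at (5,9), heading west
2. turn(right) → at (5,9), heading north
3. back(4) → at (5,8), heading north
no other 3-command option fits: unique.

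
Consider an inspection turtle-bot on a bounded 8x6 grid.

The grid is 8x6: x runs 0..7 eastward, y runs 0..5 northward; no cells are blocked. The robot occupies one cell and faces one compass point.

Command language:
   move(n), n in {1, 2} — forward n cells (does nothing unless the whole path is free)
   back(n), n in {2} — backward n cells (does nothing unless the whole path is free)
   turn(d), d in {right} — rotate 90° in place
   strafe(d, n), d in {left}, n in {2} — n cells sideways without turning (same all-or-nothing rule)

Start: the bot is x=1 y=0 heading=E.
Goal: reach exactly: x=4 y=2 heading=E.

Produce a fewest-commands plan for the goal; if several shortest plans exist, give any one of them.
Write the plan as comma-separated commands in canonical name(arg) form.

strafe(left, 2), move(2), move(1)

from: x=1 y=0 heading=E
[1] after strafe(left, 2): x=1 y=2 heading=E
[2] after move(2): x=3 y=2 heading=E
[3] after move(1): x=4 y=2 heading=E
no 2-step plan works, so 3 is optimal.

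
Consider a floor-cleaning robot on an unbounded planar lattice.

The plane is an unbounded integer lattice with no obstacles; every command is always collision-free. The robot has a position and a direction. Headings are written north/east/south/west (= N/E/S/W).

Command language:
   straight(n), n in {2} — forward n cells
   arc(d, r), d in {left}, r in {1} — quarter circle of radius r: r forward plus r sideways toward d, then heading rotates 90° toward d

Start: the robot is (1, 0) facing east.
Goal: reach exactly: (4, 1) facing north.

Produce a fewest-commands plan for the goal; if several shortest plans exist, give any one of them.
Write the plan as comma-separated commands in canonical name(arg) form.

from: (1, 0) facing east
t=1 straight(2) ⇒ (3, 0) facing east
t=2 arc(left, 1) ⇒ (4, 1) facing north
minimal: 2 command(s), checked below 2.

straight(2), arc(left, 1)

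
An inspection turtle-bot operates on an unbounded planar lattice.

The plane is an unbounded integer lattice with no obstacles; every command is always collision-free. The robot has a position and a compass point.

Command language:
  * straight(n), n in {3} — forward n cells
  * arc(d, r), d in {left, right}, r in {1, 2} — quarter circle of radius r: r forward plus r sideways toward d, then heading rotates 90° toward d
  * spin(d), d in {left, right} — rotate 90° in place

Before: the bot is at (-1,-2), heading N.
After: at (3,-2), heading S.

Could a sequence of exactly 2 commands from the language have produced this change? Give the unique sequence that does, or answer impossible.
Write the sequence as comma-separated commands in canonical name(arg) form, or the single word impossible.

key: cell and facing (now S) both changed — the 2 commands mix motion and turning
from: at (-1,-2), heading N
1. arc(right, 2) → at (1,0), heading E
2. arc(right, 2) → at (3,-2), heading S
no other 2-command option fits: unique.

arc(right, 2), arc(right, 2)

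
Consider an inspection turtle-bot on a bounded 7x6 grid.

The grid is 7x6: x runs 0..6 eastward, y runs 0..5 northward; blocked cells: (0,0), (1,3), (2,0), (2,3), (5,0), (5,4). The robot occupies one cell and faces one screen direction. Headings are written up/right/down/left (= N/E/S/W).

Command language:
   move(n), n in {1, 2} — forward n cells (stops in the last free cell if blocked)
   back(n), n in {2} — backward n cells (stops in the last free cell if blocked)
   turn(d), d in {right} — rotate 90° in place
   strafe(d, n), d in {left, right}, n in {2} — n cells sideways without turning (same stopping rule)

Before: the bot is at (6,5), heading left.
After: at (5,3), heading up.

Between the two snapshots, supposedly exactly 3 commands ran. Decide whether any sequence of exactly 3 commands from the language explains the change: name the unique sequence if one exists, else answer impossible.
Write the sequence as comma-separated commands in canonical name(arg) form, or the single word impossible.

key: order matters: swapping strafe(left, 2) and turn(right) lands elsewhere
from: at (6,5), heading left
step 1 (strafe(left, 2)): at (6,3), heading left
step 2 (move(1)): at (5,3), heading left
step 3 (turn(right)): at (5,3), heading up
no rival 3-sequence matches.

strafe(left, 2), move(1), turn(right)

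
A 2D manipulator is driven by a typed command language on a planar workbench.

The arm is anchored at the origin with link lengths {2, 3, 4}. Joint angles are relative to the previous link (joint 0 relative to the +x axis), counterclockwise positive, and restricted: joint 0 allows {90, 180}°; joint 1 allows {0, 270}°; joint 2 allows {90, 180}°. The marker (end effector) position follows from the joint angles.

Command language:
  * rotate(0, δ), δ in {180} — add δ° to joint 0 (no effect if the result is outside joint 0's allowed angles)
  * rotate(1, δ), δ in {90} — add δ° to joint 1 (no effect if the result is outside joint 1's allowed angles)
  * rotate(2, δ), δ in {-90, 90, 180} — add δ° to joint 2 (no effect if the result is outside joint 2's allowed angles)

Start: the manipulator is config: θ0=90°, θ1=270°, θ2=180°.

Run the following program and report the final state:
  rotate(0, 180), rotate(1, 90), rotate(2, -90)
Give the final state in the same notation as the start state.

initial: config: θ0=90°, θ1=270°, θ2=180°
1. rotate(0, 180) → config: θ0=90°, θ1=270°, θ2=180°
2. rotate(1, 90) → config: θ0=90°, θ1=0°, θ2=180°
3. rotate(2, -90) → config: θ0=90°, θ1=0°, θ2=90°

config: θ0=90°, θ1=0°, θ2=90°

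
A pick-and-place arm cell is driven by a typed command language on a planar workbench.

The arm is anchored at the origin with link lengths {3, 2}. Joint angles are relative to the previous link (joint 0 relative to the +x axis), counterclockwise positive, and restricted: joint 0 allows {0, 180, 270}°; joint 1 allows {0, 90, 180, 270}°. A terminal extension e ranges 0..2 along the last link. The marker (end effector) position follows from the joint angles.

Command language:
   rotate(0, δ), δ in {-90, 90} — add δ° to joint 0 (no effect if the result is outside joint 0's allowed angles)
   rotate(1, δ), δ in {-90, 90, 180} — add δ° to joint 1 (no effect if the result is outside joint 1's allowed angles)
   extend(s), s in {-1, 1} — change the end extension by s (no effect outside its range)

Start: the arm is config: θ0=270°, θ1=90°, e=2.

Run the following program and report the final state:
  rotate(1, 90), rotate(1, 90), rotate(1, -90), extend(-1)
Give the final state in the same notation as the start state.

from: config: θ0=270°, θ1=90°, e=2
step 1 (rotate(1, 90)): config: θ0=270°, θ1=180°, e=2
step 2 (rotate(1, 90)): config: θ0=270°, θ1=270°, e=2
step 3 (rotate(1, -90)): config: θ0=270°, θ1=180°, e=2
step 4 (extend(-1)): config: θ0=270°, θ1=180°, e=1

config: θ0=270°, θ1=180°, e=1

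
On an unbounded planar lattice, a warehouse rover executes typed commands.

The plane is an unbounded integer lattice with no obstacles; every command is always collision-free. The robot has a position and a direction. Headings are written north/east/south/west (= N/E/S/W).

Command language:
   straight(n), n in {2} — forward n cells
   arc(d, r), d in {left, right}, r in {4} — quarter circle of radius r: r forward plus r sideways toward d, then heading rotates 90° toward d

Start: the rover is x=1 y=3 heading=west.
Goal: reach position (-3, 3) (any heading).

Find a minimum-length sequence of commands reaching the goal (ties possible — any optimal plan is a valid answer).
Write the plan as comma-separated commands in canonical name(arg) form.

straight(2), straight(2)

from: x=1 y=3 heading=west
[1] after straight(2): x=-1 y=3 heading=west
[2] after straight(2): x=-3 y=3 heading=west
no 1-step plan works, so 2 is optimal.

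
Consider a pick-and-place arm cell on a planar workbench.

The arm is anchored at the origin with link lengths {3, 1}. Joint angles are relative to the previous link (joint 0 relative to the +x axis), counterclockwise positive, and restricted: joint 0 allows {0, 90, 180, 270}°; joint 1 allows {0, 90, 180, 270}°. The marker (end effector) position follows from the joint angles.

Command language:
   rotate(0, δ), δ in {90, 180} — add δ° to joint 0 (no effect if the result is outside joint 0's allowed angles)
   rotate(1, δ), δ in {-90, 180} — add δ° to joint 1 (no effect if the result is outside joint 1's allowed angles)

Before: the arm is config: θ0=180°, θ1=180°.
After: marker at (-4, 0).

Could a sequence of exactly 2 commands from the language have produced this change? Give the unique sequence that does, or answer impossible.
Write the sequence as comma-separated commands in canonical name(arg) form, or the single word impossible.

from: config: θ0=180°, θ1=180°
[1] after rotate(1, -90): config: θ0=180°, θ1=90°
[2] after rotate(1, -90): config: θ0=180°, θ1=0°
uniquely the one of 16 2-step routes that fits.

rotate(1, -90), rotate(1, -90)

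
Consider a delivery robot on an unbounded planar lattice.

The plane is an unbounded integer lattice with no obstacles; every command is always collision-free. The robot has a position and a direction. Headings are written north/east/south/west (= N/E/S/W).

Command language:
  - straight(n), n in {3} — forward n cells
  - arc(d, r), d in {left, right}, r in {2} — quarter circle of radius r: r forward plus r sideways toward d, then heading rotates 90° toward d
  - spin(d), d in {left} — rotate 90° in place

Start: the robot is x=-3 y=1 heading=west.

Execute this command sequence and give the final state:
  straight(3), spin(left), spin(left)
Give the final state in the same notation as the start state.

from: x=-3 y=1 heading=west
1. straight(3) → x=-6 y=1 heading=west
2. spin(left) → x=-6 y=1 heading=south
3. spin(left) → x=-6 y=1 heading=east

x=-6 y=1 heading=east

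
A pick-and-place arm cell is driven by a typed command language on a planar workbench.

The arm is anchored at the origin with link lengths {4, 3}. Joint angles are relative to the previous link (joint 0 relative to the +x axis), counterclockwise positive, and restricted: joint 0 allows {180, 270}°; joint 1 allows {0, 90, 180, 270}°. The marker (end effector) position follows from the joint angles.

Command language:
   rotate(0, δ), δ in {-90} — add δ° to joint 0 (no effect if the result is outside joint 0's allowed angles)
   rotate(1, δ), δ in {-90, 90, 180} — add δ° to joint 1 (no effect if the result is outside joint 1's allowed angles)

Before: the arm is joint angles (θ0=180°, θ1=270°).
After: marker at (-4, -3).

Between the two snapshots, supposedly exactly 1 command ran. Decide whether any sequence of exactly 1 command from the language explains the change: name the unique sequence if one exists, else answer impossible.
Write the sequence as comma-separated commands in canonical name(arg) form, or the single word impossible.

rotate(1, 180)

begin: joint angles (θ0=180°, θ1=270°)
step 1 (rotate(1, 180)): joint angles (θ0=180°, θ1=90°)
no other 1-command option fits: unique.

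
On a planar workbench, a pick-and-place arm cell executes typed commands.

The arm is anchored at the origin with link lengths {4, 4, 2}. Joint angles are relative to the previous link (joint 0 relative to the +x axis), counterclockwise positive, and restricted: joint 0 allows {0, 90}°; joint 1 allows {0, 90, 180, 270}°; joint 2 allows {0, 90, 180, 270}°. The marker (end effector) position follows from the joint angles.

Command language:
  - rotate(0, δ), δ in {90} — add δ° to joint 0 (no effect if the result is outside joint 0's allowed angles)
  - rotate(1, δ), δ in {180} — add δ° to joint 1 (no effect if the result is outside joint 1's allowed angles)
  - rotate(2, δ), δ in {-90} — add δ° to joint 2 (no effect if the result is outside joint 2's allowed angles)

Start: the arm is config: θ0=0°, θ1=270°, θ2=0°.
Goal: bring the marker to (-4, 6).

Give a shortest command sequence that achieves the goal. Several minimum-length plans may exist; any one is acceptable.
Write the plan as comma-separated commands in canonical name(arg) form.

rotate(1, 180), rotate(0, 90), rotate(2, -90)

t0: config: θ0=0°, θ1=270°, θ2=0°
step 1 (rotate(1, 180)): config: θ0=0°, θ1=90°, θ2=0°
step 2 (rotate(0, 90)): config: θ0=90°, θ1=90°, θ2=0°
step 3 (rotate(2, -90)): config: θ0=90°, θ1=90°, θ2=270°
no 2-step plan works, so 3 is optimal.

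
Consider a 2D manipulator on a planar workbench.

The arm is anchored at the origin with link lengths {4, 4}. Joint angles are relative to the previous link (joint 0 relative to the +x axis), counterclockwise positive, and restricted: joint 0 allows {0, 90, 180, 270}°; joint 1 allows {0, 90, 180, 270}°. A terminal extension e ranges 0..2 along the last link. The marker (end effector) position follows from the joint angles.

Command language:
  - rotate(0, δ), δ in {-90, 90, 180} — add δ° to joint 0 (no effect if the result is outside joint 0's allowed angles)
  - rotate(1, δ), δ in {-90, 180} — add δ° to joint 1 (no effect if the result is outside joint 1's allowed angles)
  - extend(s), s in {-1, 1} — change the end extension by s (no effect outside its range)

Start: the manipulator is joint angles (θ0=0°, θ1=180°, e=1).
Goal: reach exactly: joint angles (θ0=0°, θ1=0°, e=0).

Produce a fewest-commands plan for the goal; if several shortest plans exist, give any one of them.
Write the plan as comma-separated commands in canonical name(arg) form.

rotate(1, 180), extend(-1)

from: joint angles (θ0=0°, θ1=180°, e=1)
t=1 rotate(1, 180) ⇒ joint angles (θ0=0°, θ1=0°, e=1)
t=2 extend(-1) ⇒ joint angles (θ0=0°, θ1=0°, e=0)
shorter routes all fall short; 2 is best.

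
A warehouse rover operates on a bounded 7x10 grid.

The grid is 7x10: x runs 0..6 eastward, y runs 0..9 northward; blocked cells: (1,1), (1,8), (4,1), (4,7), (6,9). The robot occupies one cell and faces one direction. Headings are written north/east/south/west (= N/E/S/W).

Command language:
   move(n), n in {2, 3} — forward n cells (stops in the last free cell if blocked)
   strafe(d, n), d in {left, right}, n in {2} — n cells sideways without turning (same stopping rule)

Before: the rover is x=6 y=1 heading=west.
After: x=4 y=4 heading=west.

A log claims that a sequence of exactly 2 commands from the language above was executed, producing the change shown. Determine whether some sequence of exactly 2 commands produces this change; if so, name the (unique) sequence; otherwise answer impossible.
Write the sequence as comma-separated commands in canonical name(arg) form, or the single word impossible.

all 16 sequences checked — none match.

impossible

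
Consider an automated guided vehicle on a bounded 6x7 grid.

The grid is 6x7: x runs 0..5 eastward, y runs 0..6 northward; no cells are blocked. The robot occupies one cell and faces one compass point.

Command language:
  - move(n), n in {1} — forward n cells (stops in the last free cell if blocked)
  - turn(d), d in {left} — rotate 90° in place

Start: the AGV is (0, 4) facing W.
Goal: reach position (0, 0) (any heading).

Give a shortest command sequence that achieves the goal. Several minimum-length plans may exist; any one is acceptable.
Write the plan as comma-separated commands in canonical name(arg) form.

start: (0, 4) facing W
t=1 turn(left) ⇒ (0, 4) facing S
t=2 move(1) ⇒ (0, 3) facing S
t=3 move(1) ⇒ (0, 2) facing S
t=4 move(1) ⇒ (0, 1) facing S
t=5 move(1) ⇒ (0, 0) facing S
minimal: 5 command(s), checked below 5.

turn(left), move(1), move(1), move(1), move(1)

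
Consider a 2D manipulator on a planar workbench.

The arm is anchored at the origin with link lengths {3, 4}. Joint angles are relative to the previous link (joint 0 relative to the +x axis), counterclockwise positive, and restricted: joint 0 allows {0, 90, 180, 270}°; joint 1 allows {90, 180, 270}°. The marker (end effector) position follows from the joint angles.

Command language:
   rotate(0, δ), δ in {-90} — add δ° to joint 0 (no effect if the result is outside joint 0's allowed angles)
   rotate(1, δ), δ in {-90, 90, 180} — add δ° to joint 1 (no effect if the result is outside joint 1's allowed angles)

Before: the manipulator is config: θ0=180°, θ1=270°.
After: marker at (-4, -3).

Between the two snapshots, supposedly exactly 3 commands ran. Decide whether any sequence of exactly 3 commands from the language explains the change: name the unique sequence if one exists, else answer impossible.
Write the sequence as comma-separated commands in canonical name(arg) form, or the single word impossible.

from: config: θ0=180°, θ1=270°
t=1 rotate(0, -90) ⇒ config: θ0=90°, θ1=270°
t=2 rotate(0, -90) ⇒ config: θ0=0°, θ1=270°
t=3 rotate(0, -90) ⇒ config: θ0=270°, θ1=270°
no rival 3-sequence matches.

rotate(0, -90), rotate(0, -90), rotate(0, -90)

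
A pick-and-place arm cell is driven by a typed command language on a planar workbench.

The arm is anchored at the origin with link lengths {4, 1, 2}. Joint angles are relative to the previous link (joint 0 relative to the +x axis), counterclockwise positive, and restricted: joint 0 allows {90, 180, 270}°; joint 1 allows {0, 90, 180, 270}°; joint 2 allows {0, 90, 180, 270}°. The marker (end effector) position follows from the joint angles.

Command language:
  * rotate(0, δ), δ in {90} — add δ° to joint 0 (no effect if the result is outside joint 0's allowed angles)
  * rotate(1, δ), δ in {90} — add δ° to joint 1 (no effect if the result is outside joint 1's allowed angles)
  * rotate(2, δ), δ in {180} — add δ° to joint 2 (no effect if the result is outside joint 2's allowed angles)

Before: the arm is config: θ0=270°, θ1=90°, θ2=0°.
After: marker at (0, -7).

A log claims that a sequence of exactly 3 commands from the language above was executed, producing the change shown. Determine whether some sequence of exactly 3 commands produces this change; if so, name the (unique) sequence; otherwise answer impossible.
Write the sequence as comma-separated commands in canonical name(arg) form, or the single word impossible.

rotate(1, 90), rotate(1, 90), rotate(1, 90)

from: config: θ0=270°, θ1=90°, θ2=0°
[1] after rotate(1, 90): config: θ0=270°, θ1=180°, θ2=0°
[2] after rotate(1, 90): config: θ0=270°, θ1=270°, θ2=0°
[3] after rotate(1, 90): config: θ0=270°, θ1=0°, θ2=0°
all 27 alternatives checked — unique.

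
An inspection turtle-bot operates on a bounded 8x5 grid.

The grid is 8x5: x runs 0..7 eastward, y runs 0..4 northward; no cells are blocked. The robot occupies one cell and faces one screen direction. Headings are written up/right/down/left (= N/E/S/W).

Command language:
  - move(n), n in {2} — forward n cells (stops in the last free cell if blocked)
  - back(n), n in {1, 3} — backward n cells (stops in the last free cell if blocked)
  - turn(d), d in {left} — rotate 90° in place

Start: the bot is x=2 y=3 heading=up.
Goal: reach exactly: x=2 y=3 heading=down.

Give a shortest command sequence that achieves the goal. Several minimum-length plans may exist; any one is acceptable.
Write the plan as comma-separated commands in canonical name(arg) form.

turn(left), turn(left)

initial: x=2 y=3 heading=up
step 1 (turn(left)): x=2 y=3 heading=left
step 2 (turn(left)): x=2 y=3 heading=down
minimal: 2 command(s), checked below 2.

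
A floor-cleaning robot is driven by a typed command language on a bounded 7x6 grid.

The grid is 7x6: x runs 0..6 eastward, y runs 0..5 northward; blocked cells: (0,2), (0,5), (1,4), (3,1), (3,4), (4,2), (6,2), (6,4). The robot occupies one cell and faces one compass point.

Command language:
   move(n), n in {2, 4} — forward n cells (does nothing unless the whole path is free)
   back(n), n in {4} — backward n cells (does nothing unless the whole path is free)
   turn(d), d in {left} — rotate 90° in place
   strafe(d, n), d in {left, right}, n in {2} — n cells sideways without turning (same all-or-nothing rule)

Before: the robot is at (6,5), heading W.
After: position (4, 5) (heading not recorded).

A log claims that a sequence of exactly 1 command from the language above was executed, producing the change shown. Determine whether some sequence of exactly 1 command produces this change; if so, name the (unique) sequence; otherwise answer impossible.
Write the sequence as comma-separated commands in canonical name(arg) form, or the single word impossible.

move(2)

initial: at (6,5), heading W
t=1 move(2) ⇒ at (4,5), heading W
no rival 1-sequence matches.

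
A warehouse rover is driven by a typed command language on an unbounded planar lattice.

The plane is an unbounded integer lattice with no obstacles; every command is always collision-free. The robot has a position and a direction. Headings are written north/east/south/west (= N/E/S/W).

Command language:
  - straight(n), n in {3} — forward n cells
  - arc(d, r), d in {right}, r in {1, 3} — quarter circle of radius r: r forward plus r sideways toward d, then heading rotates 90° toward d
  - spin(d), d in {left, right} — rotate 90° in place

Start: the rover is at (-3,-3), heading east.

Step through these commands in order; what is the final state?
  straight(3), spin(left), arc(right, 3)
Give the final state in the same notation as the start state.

begin: at (-3,-3), heading east
[1] after straight(3): at (0,-3), heading east
[2] after spin(left): at (0,-3), heading north
[3] after arc(right, 3): at (3,0), heading east

at (3,0), heading east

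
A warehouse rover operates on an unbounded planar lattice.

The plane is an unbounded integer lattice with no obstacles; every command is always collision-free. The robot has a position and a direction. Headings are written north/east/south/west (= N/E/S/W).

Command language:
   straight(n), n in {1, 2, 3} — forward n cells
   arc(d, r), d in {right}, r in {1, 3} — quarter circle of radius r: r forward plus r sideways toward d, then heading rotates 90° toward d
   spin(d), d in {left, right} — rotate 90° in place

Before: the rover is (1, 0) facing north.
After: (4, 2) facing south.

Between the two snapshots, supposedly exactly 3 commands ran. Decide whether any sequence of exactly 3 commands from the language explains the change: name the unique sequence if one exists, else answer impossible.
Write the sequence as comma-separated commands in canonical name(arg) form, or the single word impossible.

arc(right, 3), spin(right), straight(1)

key: cell and facing (now S) both changed — the 3 commands mix motion and turning
t0: (1, 0) facing north
1. arc(right, 3) → (4, 3) facing east
2. spin(right) → (4, 3) facing south
3. straight(1) → (4, 2) facing south
uniquely the one of 343 3-step routes that fits.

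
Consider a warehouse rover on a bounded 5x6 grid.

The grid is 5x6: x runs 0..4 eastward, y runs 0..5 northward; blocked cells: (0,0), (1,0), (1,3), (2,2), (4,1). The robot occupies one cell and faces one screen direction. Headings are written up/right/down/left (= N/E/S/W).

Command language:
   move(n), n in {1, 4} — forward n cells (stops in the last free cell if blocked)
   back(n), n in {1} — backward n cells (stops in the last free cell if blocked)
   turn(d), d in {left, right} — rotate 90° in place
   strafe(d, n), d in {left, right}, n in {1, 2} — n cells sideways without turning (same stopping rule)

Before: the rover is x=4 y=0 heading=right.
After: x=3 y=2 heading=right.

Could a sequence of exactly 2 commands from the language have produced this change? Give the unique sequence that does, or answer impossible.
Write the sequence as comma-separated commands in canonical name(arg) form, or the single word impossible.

back(1), strafe(left, 2)

key: running strafe(left, 2) before back(1) would end elsewhere — order is forced
start: x=4 y=0 heading=right
[1] after back(1): x=3 y=0 heading=right
[2] after strafe(left, 2): x=3 y=2 heading=right
no rival 2-sequence matches.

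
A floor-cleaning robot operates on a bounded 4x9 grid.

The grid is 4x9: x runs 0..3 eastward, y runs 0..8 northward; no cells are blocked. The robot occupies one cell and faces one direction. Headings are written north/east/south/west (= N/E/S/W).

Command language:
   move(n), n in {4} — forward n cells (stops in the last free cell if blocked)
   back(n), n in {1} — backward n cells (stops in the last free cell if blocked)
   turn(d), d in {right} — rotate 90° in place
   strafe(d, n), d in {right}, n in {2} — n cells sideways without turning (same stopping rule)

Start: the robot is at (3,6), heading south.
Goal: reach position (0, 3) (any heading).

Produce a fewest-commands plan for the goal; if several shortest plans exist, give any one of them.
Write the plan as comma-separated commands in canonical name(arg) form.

from: at (3,6), heading south
step 1 (move(4)): at (3,2), heading south
step 2 (back(1)): at (3,3), heading south
step 3 (strafe(right, 2)): at (1,3), heading south
step 4 (strafe(right, 2)): at (0,3), heading south
nothing shorter than 4 reaches the goal.

move(4), back(1), strafe(right, 2), strafe(right, 2)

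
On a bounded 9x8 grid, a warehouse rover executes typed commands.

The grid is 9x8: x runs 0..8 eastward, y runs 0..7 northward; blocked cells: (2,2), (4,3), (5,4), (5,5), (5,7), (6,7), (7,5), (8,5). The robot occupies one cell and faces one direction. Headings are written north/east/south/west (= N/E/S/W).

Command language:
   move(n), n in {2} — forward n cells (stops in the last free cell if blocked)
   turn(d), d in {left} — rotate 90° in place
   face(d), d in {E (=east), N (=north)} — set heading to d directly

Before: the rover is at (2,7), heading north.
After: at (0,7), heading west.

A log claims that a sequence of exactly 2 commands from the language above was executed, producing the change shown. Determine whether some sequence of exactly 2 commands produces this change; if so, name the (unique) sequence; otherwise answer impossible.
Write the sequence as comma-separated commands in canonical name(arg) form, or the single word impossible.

turn(left), move(2)

key: position moved to (0,7) AND the heading swung to W — translation plus rotation needed
begin: at (2,7), heading north
step 1 (turn(left)): at (2,7), heading west
step 2 (move(2)): at (0,7), heading west
no other 2-command option fits: unique.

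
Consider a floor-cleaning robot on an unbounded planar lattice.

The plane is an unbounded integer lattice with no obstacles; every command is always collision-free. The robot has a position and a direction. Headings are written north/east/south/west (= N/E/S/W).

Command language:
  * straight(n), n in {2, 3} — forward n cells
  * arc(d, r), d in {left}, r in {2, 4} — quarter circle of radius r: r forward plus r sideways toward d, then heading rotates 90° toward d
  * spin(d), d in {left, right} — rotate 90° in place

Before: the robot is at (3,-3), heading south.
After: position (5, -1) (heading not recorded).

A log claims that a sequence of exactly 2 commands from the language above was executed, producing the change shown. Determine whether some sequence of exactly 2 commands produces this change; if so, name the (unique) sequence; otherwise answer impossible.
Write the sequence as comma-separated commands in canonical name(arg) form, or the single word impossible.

key: running arc(left, 2) before spin(left) would end elsewhere — order is forced
begin: at (3,-3), heading south
step 1 (spin(left)): at (3,-3), heading east
step 2 (arc(left, 2)): at (5,-1), heading north
no rival 2-sequence matches.

spin(left), arc(left, 2)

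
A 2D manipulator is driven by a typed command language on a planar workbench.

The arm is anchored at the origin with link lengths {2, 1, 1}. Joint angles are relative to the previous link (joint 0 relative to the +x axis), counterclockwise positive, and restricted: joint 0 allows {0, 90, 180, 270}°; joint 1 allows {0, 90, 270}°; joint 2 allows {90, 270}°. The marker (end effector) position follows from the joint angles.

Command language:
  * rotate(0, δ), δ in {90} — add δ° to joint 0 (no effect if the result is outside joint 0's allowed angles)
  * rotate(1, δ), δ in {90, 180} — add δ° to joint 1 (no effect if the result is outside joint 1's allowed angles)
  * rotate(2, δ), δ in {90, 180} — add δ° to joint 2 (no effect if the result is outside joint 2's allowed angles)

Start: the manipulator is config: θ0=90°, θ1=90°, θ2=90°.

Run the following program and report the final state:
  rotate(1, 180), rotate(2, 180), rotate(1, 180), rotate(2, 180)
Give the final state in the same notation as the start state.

config: θ0=90°, θ1=90°, θ2=90°

initial: config: θ0=90°, θ1=90°, θ2=90°
step 1 (rotate(1, 180)): config: θ0=90°, θ1=270°, θ2=90°
step 2 (rotate(2, 180)): config: θ0=90°, θ1=270°, θ2=270°
step 3 (rotate(1, 180)): config: θ0=90°, θ1=90°, θ2=270°
step 4 (rotate(2, 180)): config: θ0=90°, θ1=90°, θ2=90°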